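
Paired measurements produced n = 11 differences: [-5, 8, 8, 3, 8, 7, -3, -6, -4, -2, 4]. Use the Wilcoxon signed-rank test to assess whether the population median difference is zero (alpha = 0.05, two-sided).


Step 1: Drop any zero differences (none here) and take |d_i|.
|d| = [5, 8, 8, 3, 8, 7, 3, 6, 4, 2, 4]
Step 2: Midrank |d_i| (ties get averaged ranks).
ranks: |5|->6, |8|->10, |8|->10, |3|->2.5, |8|->10, |7|->8, |3|->2.5, |6|->7, |4|->4.5, |2|->1, |4|->4.5
Step 3: Attach original signs; sum ranks with positive sign and with negative sign.
W+ = 10 + 10 + 2.5 + 10 + 8 + 4.5 = 45
W- = 6 + 2.5 + 7 + 4.5 + 1 = 21
(Check: W+ + W- = 66 should equal n(n+1)/2 = 66.)
Step 4: Test statistic W = min(W+, W-) = 21.
Step 5: Ties in |d|, so use the tie-corrected normal approximation.
        E[W] = n(n+1)/4 = 11*12/4 = 33.
        Tie groups: |d|=3 (t=2), |d|=4 (t=2), |d|=8 (t=3); sum(t^3 - t) = 36.
        Var[W] = n(n+1)(2n+1)/24 - sum(t^3-t)/48 = 3036/24 - 36/48 = 125.75.
        z = (W - E[W]) / sqrt(Var[W]) = (21 - 33) / 11.2138 = -1.0701.
        Two-sided p = 2*Phi(z) = 0.284571.
Step 6: alpha = 0.05. fail to reject H0.

W+ = 45, W- = 21, W = min = 21, p = 0.284571, fail to reject H0.


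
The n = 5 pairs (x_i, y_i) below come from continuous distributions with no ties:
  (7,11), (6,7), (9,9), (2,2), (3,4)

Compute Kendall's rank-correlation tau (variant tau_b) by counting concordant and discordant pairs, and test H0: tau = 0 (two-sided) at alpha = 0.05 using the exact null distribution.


Step 1: Enumerate the 10 unordered pairs (i,j) with i<j and classify each by sign(x_j-x_i) * sign(y_j-y_i).
  (1,2):dx=-1,dy=-4->C; (1,3):dx=+2,dy=-2->D; (1,4):dx=-5,dy=-9->C; (1,5):dx=-4,dy=-7->C
  (2,3):dx=+3,dy=+2->C; (2,4):dx=-4,dy=-5->C; (2,5):dx=-3,dy=-3->C; (3,4):dx=-7,dy=-7->C
  (3,5):dx=-6,dy=-5->C; (4,5):dx=+1,dy=+2->C
Step 2: C = 9, D = 1, total pairs = 10.
Step 3: tau = (C - D)/(n(n-1)/2) = (9 - 1)/10 = 0.800000.
Step 4: Exact two-sided p-value (enumerate n! = 120 permutations of y under H0): p = 0.083333.
Step 5: alpha = 0.05. fail to reject H0.

tau_b = 0.8000 (C=9, D=1), p = 0.083333, fail to reject H0.


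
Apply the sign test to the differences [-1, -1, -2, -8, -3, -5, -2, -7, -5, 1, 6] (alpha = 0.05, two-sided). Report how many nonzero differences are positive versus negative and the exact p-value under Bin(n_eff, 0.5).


Step 1: Discard zero differences. Original n = 11; n_eff = number of nonzero differences = 11.
Nonzero differences (with sign): -1, -1, -2, -8, -3, -5, -2, -7, -5, +1, +6
Step 2: Count signs: positive = 2, negative = 9.
Step 3: Under H0: P(positive) = 0.5, so the number of positives S ~ Bin(11, 0.5).
Step 4: Two-sided exact p-value = sum of Bin(11,0.5) probabilities at or below the observed probability = 0.065430.
Step 5: alpha = 0.05. fail to reject H0.

n_eff = 11, pos = 2, neg = 9, p = 0.065430, fail to reject H0.


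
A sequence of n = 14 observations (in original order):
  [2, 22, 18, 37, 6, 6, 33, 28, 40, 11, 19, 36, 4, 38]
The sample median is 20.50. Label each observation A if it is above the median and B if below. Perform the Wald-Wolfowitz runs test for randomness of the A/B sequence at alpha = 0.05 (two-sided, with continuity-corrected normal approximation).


Step 1: Compute median = 20.50; label A = above, B = below.
Labels in order: BABABBAAABBABA  (n_A = 7, n_B = 7)
Step 2: Count runs R = 10.
Step 3: Under H0 (random ordering), E[R] = 2*n_A*n_B/(n_A+n_B) + 1 = 2*7*7/14 + 1 = 8.0000.
        Var[R] = 2*n_A*n_B*(2*n_A*n_B - n_A - n_B) / ((n_A+n_B)^2 * (n_A+n_B-1)) = 8232/2548 = 3.2308.
        SD[R] = 1.7974.
Step 4: Continuity-corrected z = (R - 0.5 - E[R]) / SD[R] = (10 - 0.5 - 8.0000) / 1.7974 = 0.8345.
Step 5: Two-sided p-value via normal approximation = 2*(1 - Phi(|z|)) = 0.403986.
Step 6: alpha = 0.05. fail to reject H0.

R = 10, z = 0.8345, p = 0.403986, fail to reject H0.


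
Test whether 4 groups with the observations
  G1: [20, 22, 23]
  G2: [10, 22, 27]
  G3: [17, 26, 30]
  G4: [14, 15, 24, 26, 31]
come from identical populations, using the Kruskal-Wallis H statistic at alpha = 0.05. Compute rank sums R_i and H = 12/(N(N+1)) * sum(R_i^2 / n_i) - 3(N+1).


Step 1: Combine all N = 14 observations and assign midranks.
sorted (value, group, rank): (10,G2,1), (14,G4,2), (15,G4,3), (17,G3,4), (20,G1,5), (22,G1,6.5), (22,G2,6.5), (23,G1,8), (24,G4,9), (26,G3,10.5), (26,G4,10.5), (27,G2,12), (30,G3,13), (31,G4,14)
Step 2: Sum ranks within each group.
R_1 = 19.5 (n_1 = 3)
R_2 = 19.5 (n_2 = 3)
R_3 = 27.5 (n_3 = 3)
R_4 = 38.5 (n_4 = 5)
Step 3: H = 12/(N(N+1)) * sum(R_i^2/n_i) - 3(N+1)
     = 12/(14*15) * (19.5^2/3 + 19.5^2/3 + 27.5^2/3 + 38.5^2/5) - 3*15
     = 0.057143 * 802.033 - 45
     = 0.830476.
Step 4: Ties present; correction factor C = 1 - 12/(14^3 - 14) = 0.995604. Corrected H = 0.830476 / 0.995604 = 0.834143.
Step 5: Under H0, H ~ chi^2(3); p-value = 0.841284.
Step 6: alpha = 0.05. fail to reject H0.

H = 0.8341, df = 3, p = 0.841284, fail to reject H0.


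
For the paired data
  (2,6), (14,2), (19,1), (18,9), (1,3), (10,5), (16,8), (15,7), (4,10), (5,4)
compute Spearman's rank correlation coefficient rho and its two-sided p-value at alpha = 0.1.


Step 1: Rank x and y separately (midranks; no ties here).
rank(x): 2->2, 14->6, 19->10, 18->9, 1->1, 10->5, 16->8, 15->7, 4->3, 5->4
rank(y): 6->6, 2->2, 1->1, 9->9, 3->3, 5->5, 8->8, 7->7, 10->10, 4->4
Step 2: d_i = R_x(i) - R_y(i); compute d_i^2.
  (2-6)^2=16, (6-2)^2=16, (10-1)^2=81, (9-9)^2=0, (1-3)^2=4, (5-5)^2=0, (8-8)^2=0, (7-7)^2=0, (3-10)^2=49, (4-4)^2=0
sum(d^2) = 166.
Step 3: rho = 1 - 6*166 / (10*(10^2 - 1)) = 1 - 996/990 = -0.006061.
Step 4: Under H0, t = rho * sqrt((n-2)/(1-rho^2)) = -0.0171 ~ t(8).
Step 5: Two-sided p-value from the t-distribution with 8 df = 0.986743.
Step 6: alpha = 0.1. fail to reject H0.

rho = -0.0061, p = 0.986743, fail to reject H0 at alpha = 0.1.


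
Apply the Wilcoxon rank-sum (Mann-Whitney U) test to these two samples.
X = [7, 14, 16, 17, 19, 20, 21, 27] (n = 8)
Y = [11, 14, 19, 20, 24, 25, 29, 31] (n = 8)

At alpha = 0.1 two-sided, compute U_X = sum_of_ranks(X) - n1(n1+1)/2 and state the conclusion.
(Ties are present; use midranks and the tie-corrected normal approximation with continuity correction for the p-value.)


Step 1: Combine and sort all 16 observations; assign midranks.
sorted (value, group): (7,X), (11,Y), (14,X), (14,Y), (16,X), (17,X), (19,X), (19,Y), (20,X), (20,Y), (21,X), (24,Y), (25,Y), (27,X), (29,Y), (31,Y)
ranks: 7->1, 11->2, 14->3.5, 14->3.5, 16->5, 17->6, 19->7.5, 19->7.5, 20->9.5, 20->9.5, 21->11, 24->12, 25->13, 27->14, 29->15, 31->16
Step 2: Rank sum for X: R1 = 1 + 3.5 + 5 + 6 + 7.5 + 9.5 + 11 + 14 = 57.5.
Step 3: U_X = R1 - n1(n1+1)/2 = 57.5 - 8*9/2 = 57.5 - 36 = 21.5.
       U_Y = n1*n2 - U_X = 64 - 21.5 = 42.5.
Step 4: Ties are present, so use the tie-corrected normal approximation (with continuity correction) for the p-value.
Step 5: p-value = 0.292554; compare to alpha = 0.1. fail to reject H0.

U_X = 21.5, p = 0.292554, fail to reject H0 at alpha = 0.1.


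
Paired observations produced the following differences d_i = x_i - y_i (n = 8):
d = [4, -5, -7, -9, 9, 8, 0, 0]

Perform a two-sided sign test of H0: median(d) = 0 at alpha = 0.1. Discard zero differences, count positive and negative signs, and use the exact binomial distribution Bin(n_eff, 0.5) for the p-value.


Step 1: Discard zero differences. Original n = 8; n_eff = number of nonzero differences = 6.
Nonzero differences (with sign): +4, -5, -7, -9, +9, +8
Step 2: Count signs: positive = 3, negative = 3.
Step 3: Under H0: P(positive) = 0.5, so the number of positives S ~ Bin(6, 0.5).
Step 4: Two-sided exact p-value = sum of Bin(6,0.5) probabilities at or below the observed probability = 1.000000.
Step 5: alpha = 0.1. fail to reject H0.

n_eff = 6, pos = 3, neg = 3, p = 1.000000, fail to reject H0.


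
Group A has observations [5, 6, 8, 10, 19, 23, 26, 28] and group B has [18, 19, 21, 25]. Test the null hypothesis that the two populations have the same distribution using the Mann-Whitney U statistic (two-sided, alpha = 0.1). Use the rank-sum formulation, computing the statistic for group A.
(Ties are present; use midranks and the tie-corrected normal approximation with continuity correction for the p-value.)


Step 1: Combine and sort all 12 observations; assign midranks.
sorted (value, group): (5,X), (6,X), (8,X), (10,X), (18,Y), (19,X), (19,Y), (21,Y), (23,X), (25,Y), (26,X), (28,X)
ranks: 5->1, 6->2, 8->3, 10->4, 18->5, 19->6.5, 19->6.5, 21->8, 23->9, 25->10, 26->11, 28->12
Step 2: Rank sum for X: R1 = 1 + 2 + 3 + 4 + 6.5 + 9 + 11 + 12 = 48.5.
Step 3: U_X = R1 - n1(n1+1)/2 = 48.5 - 8*9/2 = 48.5 - 36 = 12.5.
       U_Y = n1*n2 - U_X = 32 - 12.5 = 19.5.
Step 4: Ties are present, so use the tie-corrected normal approximation (with continuity correction) for the p-value.
Step 5: p-value = 0.609759; compare to alpha = 0.1. fail to reject H0.

U_X = 12.5, p = 0.609759, fail to reject H0 at alpha = 0.1.


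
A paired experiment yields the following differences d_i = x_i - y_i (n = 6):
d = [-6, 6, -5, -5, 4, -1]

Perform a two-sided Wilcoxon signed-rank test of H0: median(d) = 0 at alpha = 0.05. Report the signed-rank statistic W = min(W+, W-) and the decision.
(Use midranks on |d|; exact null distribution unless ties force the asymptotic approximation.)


Step 1: Drop any zero differences (none here) and take |d_i|.
|d| = [6, 6, 5, 5, 4, 1]
Step 2: Midrank |d_i| (ties get averaged ranks).
ranks: |6|->5.5, |6|->5.5, |5|->3.5, |5|->3.5, |4|->2, |1|->1
Step 3: Attach original signs; sum ranks with positive sign and with negative sign.
W+ = 5.5 + 2 = 7.5
W- = 5.5 + 3.5 + 3.5 + 1 = 13.5
(Check: W+ + W- = 21 should equal n(n+1)/2 = 21.)
Step 4: Test statistic W = min(W+, W-) = 7.5.
Step 5: Ties in |d|, so use the tie-corrected normal approximation.
        E[W] = n(n+1)/4 = 6*7/4 = 10.5.
        Tie groups: |d|=5 (t=2), |d|=6 (t=2); sum(t^3 - t) = 12.
        Var[W] = n(n+1)(2n+1)/24 - sum(t^3-t)/48 = 546/24 - 12/48 = 22.5.
        z = (W - E[W]) / sqrt(Var[W]) = (7.5 - 10.5) / 4.7434 = -0.6325.
        Two-sided p = 2*Phi(z) = 0.527089.
Step 6: alpha = 0.05. fail to reject H0.

W+ = 7.5, W- = 13.5, W = min = 7.5, p = 0.527089, fail to reject H0.


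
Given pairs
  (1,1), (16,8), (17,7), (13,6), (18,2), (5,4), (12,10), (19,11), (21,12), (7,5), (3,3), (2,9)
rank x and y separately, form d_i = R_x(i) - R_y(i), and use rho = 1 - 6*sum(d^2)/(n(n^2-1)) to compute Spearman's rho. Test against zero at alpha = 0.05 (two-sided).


Step 1: Rank x and y separately (midranks; no ties here).
rank(x): 1->1, 16->8, 17->9, 13->7, 18->10, 5->4, 12->6, 19->11, 21->12, 7->5, 3->3, 2->2
rank(y): 1->1, 8->8, 7->7, 6->6, 2->2, 4->4, 10->10, 11->11, 12->12, 5->5, 3->3, 9->9
Step 2: d_i = R_x(i) - R_y(i); compute d_i^2.
  (1-1)^2=0, (8-8)^2=0, (9-7)^2=4, (7-6)^2=1, (10-2)^2=64, (4-4)^2=0, (6-10)^2=16, (11-11)^2=0, (12-12)^2=0, (5-5)^2=0, (3-3)^2=0, (2-9)^2=49
sum(d^2) = 134.
Step 3: rho = 1 - 6*134 / (12*(12^2 - 1)) = 1 - 804/1716 = 0.531469.
Step 4: Under H0, t = rho * sqrt((n-2)/(1-rho^2)) = 1.9841 ~ t(10).
Step 5: Two-sided p-value from the t-distribution with 10 df = 0.075362.
Step 6: alpha = 0.05. fail to reject H0.

rho = 0.5315, p = 0.075362, fail to reject H0 at alpha = 0.05.


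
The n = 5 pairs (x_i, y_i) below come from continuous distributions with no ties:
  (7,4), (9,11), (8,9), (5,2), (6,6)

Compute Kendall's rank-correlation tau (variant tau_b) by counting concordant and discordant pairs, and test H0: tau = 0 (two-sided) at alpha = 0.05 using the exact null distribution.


Step 1: Enumerate the 10 unordered pairs (i,j) with i<j and classify each by sign(x_j-x_i) * sign(y_j-y_i).
  (1,2):dx=+2,dy=+7->C; (1,3):dx=+1,dy=+5->C; (1,4):dx=-2,dy=-2->C; (1,5):dx=-1,dy=+2->D
  (2,3):dx=-1,dy=-2->C; (2,4):dx=-4,dy=-9->C; (2,5):dx=-3,dy=-5->C; (3,4):dx=-3,dy=-7->C
  (3,5):dx=-2,dy=-3->C; (4,5):dx=+1,dy=+4->C
Step 2: C = 9, D = 1, total pairs = 10.
Step 3: tau = (C - D)/(n(n-1)/2) = (9 - 1)/10 = 0.800000.
Step 4: Exact two-sided p-value (enumerate n! = 120 permutations of y under H0): p = 0.083333.
Step 5: alpha = 0.05. fail to reject H0.

tau_b = 0.8000 (C=9, D=1), p = 0.083333, fail to reject H0.


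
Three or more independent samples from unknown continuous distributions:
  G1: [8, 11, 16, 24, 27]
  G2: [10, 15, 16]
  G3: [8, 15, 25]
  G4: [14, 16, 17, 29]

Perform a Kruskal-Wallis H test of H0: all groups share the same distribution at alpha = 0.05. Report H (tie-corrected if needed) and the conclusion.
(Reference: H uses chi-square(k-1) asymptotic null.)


Step 1: Combine all N = 15 observations and assign midranks.
sorted (value, group, rank): (8,G1,1.5), (8,G3,1.5), (10,G2,3), (11,G1,4), (14,G4,5), (15,G2,6.5), (15,G3,6.5), (16,G1,9), (16,G2,9), (16,G4,9), (17,G4,11), (24,G1,12), (25,G3,13), (27,G1,14), (29,G4,15)
Step 2: Sum ranks within each group.
R_1 = 40.5 (n_1 = 5)
R_2 = 18.5 (n_2 = 3)
R_3 = 21 (n_3 = 3)
R_4 = 40 (n_4 = 4)
Step 3: H = 12/(N(N+1)) * sum(R_i^2/n_i) - 3(N+1)
     = 12/(15*16) * (40.5^2/5 + 18.5^2/3 + 21^2/3 + 40^2/4) - 3*16
     = 0.050000 * 989.133 - 48
     = 1.456667.
Step 4: Ties present; correction factor C = 1 - 36/(15^3 - 15) = 0.989286. Corrected H = 1.456667 / 0.989286 = 1.472443.
Step 5: Under H0, H ~ chi^2(3); p-value = 0.688645.
Step 6: alpha = 0.05. fail to reject H0.

H = 1.4724, df = 3, p = 0.688645, fail to reject H0.


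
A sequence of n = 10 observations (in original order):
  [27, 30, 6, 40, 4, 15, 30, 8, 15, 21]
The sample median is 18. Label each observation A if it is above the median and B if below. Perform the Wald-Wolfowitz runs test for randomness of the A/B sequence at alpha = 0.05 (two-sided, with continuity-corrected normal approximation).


Step 1: Compute median = 18; label A = above, B = below.
Labels in order: AABABBABBA  (n_A = 5, n_B = 5)
Step 2: Count runs R = 7.
Step 3: Under H0 (random ordering), E[R] = 2*n_A*n_B/(n_A+n_B) + 1 = 2*5*5/10 + 1 = 6.0000.
        Var[R] = 2*n_A*n_B*(2*n_A*n_B - n_A - n_B) / ((n_A+n_B)^2 * (n_A+n_B-1)) = 2000/900 = 2.2222.
        SD[R] = 1.4907.
Step 4: Continuity-corrected z = (R - 0.5 - E[R]) / SD[R] = (7 - 0.5 - 6.0000) / 1.4907 = 0.3354.
Step 5: Two-sided p-value via normal approximation = 2*(1 - Phi(|z|)) = 0.737316.
Step 6: alpha = 0.05. fail to reject H0.

R = 7, z = 0.3354, p = 0.737316, fail to reject H0.


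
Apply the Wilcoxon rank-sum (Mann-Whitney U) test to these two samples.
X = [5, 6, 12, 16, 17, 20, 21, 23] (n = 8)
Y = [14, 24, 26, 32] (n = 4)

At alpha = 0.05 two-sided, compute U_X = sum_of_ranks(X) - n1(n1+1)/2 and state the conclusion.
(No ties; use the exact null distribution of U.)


Step 1: Combine and sort all 12 observations; assign midranks.
sorted (value, group): (5,X), (6,X), (12,X), (14,Y), (16,X), (17,X), (20,X), (21,X), (23,X), (24,Y), (26,Y), (32,Y)
ranks: 5->1, 6->2, 12->3, 14->4, 16->5, 17->6, 20->7, 21->8, 23->9, 24->10, 26->11, 32->12
Step 2: Rank sum for X: R1 = 1 + 2 + 3 + 5 + 6 + 7 + 8 + 9 = 41.
Step 3: U_X = R1 - n1(n1+1)/2 = 41 - 8*9/2 = 41 - 36 = 5.
       U_Y = n1*n2 - U_X = 32 - 5 = 27.
Step 4: No ties, so the exact null distribution of U (based on enumerating the C(12,8) = 495 equally likely rank assignments) gives the two-sided p-value.
Step 5: p-value = 0.072727; compare to alpha = 0.05. fail to reject H0.

U_X = 5, p = 0.072727, fail to reject H0 at alpha = 0.05.


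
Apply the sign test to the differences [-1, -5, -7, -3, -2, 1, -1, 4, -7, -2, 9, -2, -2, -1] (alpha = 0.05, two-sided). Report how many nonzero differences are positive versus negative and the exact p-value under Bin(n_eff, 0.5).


Step 1: Discard zero differences. Original n = 14; n_eff = number of nonzero differences = 14.
Nonzero differences (with sign): -1, -5, -7, -3, -2, +1, -1, +4, -7, -2, +9, -2, -2, -1
Step 2: Count signs: positive = 3, negative = 11.
Step 3: Under H0: P(positive) = 0.5, so the number of positives S ~ Bin(14, 0.5).
Step 4: Two-sided exact p-value = sum of Bin(14,0.5) probabilities at or below the observed probability = 0.057373.
Step 5: alpha = 0.05. fail to reject H0.

n_eff = 14, pos = 3, neg = 11, p = 0.057373, fail to reject H0.


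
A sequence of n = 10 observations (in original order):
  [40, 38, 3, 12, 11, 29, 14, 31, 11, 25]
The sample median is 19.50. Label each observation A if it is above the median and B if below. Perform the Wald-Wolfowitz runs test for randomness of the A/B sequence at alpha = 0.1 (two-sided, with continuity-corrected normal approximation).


Step 1: Compute median = 19.50; label A = above, B = below.
Labels in order: AABBBABABA  (n_A = 5, n_B = 5)
Step 2: Count runs R = 7.
Step 3: Under H0 (random ordering), E[R] = 2*n_A*n_B/(n_A+n_B) + 1 = 2*5*5/10 + 1 = 6.0000.
        Var[R] = 2*n_A*n_B*(2*n_A*n_B - n_A - n_B) / ((n_A+n_B)^2 * (n_A+n_B-1)) = 2000/900 = 2.2222.
        SD[R] = 1.4907.
Step 4: Continuity-corrected z = (R - 0.5 - E[R]) / SD[R] = (7 - 0.5 - 6.0000) / 1.4907 = 0.3354.
Step 5: Two-sided p-value via normal approximation = 2*(1 - Phi(|z|)) = 0.737316.
Step 6: alpha = 0.1. fail to reject H0.

R = 7, z = 0.3354, p = 0.737316, fail to reject H0.


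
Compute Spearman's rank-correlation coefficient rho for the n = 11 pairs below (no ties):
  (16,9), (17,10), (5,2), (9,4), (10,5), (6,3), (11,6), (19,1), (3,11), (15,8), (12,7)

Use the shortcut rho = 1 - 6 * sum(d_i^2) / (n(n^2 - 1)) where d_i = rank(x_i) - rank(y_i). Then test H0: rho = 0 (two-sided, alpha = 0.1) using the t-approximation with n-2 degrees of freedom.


Step 1: Rank x and y separately (midranks; no ties here).
rank(x): 16->9, 17->10, 5->2, 9->4, 10->5, 6->3, 11->6, 19->11, 3->1, 15->8, 12->7
rank(y): 9->9, 10->10, 2->2, 4->4, 5->5, 3->3, 6->6, 1->1, 11->11, 8->8, 7->7
Step 2: d_i = R_x(i) - R_y(i); compute d_i^2.
  (9-9)^2=0, (10-10)^2=0, (2-2)^2=0, (4-4)^2=0, (5-5)^2=0, (3-3)^2=0, (6-6)^2=0, (11-1)^2=100, (1-11)^2=100, (8-8)^2=0, (7-7)^2=0
sum(d^2) = 200.
Step 3: rho = 1 - 6*200 / (11*(11^2 - 1)) = 1 - 1200/1320 = 0.090909.
Step 4: Under H0, t = rho * sqrt((n-2)/(1-rho^2)) = 0.2739 ~ t(9).
Step 5: Two-sided p-value from the t-distribution with 9 df = 0.790373.
Step 6: alpha = 0.1. fail to reject H0.

rho = 0.0909, p = 0.790373, fail to reject H0 at alpha = 0.1.


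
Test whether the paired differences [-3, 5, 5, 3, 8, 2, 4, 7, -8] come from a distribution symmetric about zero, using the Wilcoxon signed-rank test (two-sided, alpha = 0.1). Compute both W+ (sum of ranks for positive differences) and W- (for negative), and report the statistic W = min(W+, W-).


Step 1: Drop any zero differences (none here) and take |d_i|.
|d| = [3, 5, 5, 3, 8, 2, 4, 7, 8]
Step 2: Midrank |d_i| (ties get averaged ranks).
ranks: |3|->2.5, |5|->5.5, |5|->5.5, |3|->2.5, |8|->8.5, |2|->1, |4|->4, |7|->7, |8|->8.5
Step 3: Attach original signs; sum ranks with positive sign and with negative sign.
W+ = 5.5 + 5.5 + 2.5 + 8.5 + 1 + 4 + 7 = 34
W- = 2.5 + 8.5 = 11
(Check: W+ + W- = 45 should equal n(n+1)/2 = 45.)
Step 4: Test statistic W = min(W+, W-) = 11.
Step 5: Ties in |d|, so use the tie-corrected normal approximation.
        E[W] = n(n+1)/4 = 9*10/4 = 22.5.
        Tie groups: |d|=3 (t=2), |d|=5 (t=2), |d|=8 (t=2); sum(t^3 - t) = 18.
        Var[W] = n(n+1)(2n+1)/24 - sum(t^3-t)/48 = 1710/24 - 18/48 = 70.875.
        z = (W - E[W]) / sqrt(Var[W]) = (11 - 22.5) / 8.4187 = -1.3660.
        Two-sided p = 2*Phi(z) = 0.171938.
Step 6: alpha = 0.1. fail to reject H0.

W+ = 34, W- = 11, W = min = 11, p = 0.171938, fail to reject H0.


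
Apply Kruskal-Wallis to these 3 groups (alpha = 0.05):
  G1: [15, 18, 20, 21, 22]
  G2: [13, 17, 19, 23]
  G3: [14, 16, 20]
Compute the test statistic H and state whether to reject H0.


Step 1: Combine all N = 12 observations and assign midranks.
sorted (value, group, rank): (13,G2,1), (14,G3,2), (15,G1,3), (16,G3,4), (17,G2,5), (18,G1,6), (19,G2,7), (20,G1,8.5), (20,G3,8.5), (21,G1,10), (22,G1,11), (23,G2,12)
Step 2: Sum ranks within each group.
R_1 = 38.5 (n_1 = 5)
R_2 = 25 (n_2 = 4)
R_3 = 14.5 (n_3 = 3)
Step 3: H = 12/(N(N+1)) * sum(R_i^2/n_i) - 3(N+1)
     = 12/(12*13) * (38.5^2/5 + 25^2/4 + 14.5^2/3) - 3*13
     = 0.076923 * 522.783 - 39
     = 1.214103.
Step 4: Ties present; correction factor C = 1 - 6/(12^3 - 12) = 0.996503. Corrected H = 1.214103 / 0.996503 = 1.218363.
Step 5: Under H0, H ~ chi^2(2); p-value = 0.543796.
Step 6: alpha = 0.05. fail to reject H0.

H = 1.2184, df = 2, p = 0.543796, fail to reject H0.


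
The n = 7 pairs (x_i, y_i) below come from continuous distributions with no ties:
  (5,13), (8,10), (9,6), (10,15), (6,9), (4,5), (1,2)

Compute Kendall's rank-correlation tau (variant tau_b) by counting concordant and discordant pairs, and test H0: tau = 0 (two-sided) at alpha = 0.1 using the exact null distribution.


Step 1: Enumerate the 21 unordered pairs (i,j) with i<j and classify each by sign(x_j-x_i) * sign(y_j-y_i).
  (1,2):dx=+3,dy=-3->D; (1,3):dx=+4,dy=-7->D; (1,4):dx=+5,dy=+2->C; (1,5):dx=+1,dy=-4->D
  (1,6):dx=-1,dy=-8->C; (1,7):dx=-4,dy=-11->C; (2,3):dx=+1,dy=-4->D; (2,4):dx=+2,dy=+5->C
  (2,5):dx=-2,dy=-1->C; (2,6):dx=-4,dy=-5->C; (2,7):dx=-7,dy=-8->C; (3,4):dx=+1,dy=+9->C
  (3,5):dx=-3,dy=+3->D; (3,6):dx=-5,dy=-1->C; (3,7):dx=-8,dy=-4->C; (4,5):dx=-4,dy=-6->C
  (4,6):dx=-6,dy=-10->C; (4,7):dx=-9,dy=-13->C; (5,6):dx=-2,dy=-4->C; (5,7):dx=-5,dy=-7->C
  (6,7):dx=-3,dy=-3->C
Step 2: C = 16, D = 5, total pairs = 21.
Step 3: tau = (C - D)/(n(n-1)/2) = (16 - 5)/21 = 0.523810.
Step 4: Exact two-sided p-value (enumerate n! = 5040 permutations of y under H0): p = 0.136111.
Step 5: alpha = 0.1. fail to reject H0.

tau_b = 0.5238 (C=16, D=5), p = 0.136111, fail to reject H0.


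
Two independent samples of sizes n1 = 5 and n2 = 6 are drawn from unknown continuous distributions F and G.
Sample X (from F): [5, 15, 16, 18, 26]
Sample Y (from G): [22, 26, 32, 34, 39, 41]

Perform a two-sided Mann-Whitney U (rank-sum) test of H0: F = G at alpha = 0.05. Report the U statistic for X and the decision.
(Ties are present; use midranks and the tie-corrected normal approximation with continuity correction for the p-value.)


Step 1: Combine and sort all 11 observations; assign midranks.
sorted (value, group): (5,X), (15,X), (16,X), (18,X), (22,Y), (26,X), (26,Y), (32,Y), (34,Y), (39,Y), (41,Y)
ranks: 5->1, 15->2, 16->3, 18->4, 22->5, 26->6.5, 26->6.5, 32->8, 34->9, 39->10, 41->11
Step 2: Rank sum for X: R1 = 1 + 2 + 3 + 4 + 6.5 = 16.5.
Step 3: U_X = R1 - n1(n1+1)/2 = 16.5 - 5*6/2 = 16.5 - 15 = 1.5.
       U_Y = n1*n2 - U_X = 30 - 1.5 = 28.5.
Step 4: Ties are present, so use the tie-corrected normal approximation (with continuity correction) for the p-value.
Step 5: p-value = 0.017365; compare to alpha = 0.05. reject H0.

U_X = 1.5, p = 0.017365, reject H0 at alpha = 0.05.


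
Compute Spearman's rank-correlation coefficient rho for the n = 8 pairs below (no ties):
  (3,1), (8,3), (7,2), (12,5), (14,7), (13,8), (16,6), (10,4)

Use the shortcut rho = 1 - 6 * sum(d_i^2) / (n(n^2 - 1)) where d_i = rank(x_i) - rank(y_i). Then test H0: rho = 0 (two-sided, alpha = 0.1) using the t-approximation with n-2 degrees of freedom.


Step 1: Rank x and y separately (midranks; no ties here).
rank(x): 3->1, 8->3, 7->2, 12->5, 14->7, 13->6, 16->8, 10->4
rank(y): 1->1, 3->3, 2->2, 5->5, 7->7, 8->8, 6->6, 4->4
Step 2: d_i = R_x(i) - R_y(i); compute d_i^2.
  (1-1)^2=0, (3-3)^2=0, (2-2)^2=0, (5-5)^2=0, (7-7)^2=0, (6-8)^2=4, (8-6)^2=4, (4-4)^2=0
sum(d^2) = 8.
Step 3: rho = 1 - 6*8 / (8*(8^2 - 1)) = 1 - 48/504 = 0.904762.
Step 4: Under H0, t = rho * sqrt((n-2)/(1-rho^2)) = 5.2034 ~ t(6).
Step 5: Two-sided p-value from the t-distribution with 6 df = 0.002008.
Step 6: alpha = 0.1. reject H0.

rho = 0.9048, p = 0.002008, reject H0 at alpha = 0.1.


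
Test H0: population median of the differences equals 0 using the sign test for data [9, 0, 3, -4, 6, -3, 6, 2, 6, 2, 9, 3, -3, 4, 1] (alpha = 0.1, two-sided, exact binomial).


Step 1: Discard zero differences. Original n = 15; n_eff = number of nonzero differences = 14.
Nonzero differences (with sign): +9, +3, -4, +6, -3, +6, +2, +6, +2, +9, +3, -3, +4, +1
Step 2: Count signs: positive = 11, negative = 3.
Step 3: Under H0: P(positive) = 0.5, so the number of positives S ~ Bin(14, 0.5).
Step 4: Two-sided exact p-value = sum of Bin(14,0.5) probabilities at or below the observed probability = 0.057373.
Step 5: alpha = 0.1. reject H0.

n_eff = 14, pos = 11, neg = 3, p = 0.057373, reject H0.


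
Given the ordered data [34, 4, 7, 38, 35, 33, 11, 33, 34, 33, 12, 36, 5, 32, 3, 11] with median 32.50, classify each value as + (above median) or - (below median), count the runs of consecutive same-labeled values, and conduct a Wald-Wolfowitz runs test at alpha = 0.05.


Step 1: Compute median = 32.50; label A = above, B = below.
Labels in order: ABBAAABAAABABBBB  (n_A = 8, n_B = 8)
Step 2: Count runs R = 8.
Step 3: Under H0 (random ordering), E[R] = 2*n_A*n_B/(n_A+n_B) + 1 = 2*8*8/16 + 1 = 9.0000.
        Var[R] = 2*n_A*n_B*(2*n_A*n_B - n_A - n_B) / ((n_A+n_B)^2 * (n_A+n_B-1)) = 14336/3840 = 3.7333.
        SD[R] = 1.9322.
Step 4: Continuity-corrected z = (R + 0.5 - E[R]) / SD[R] = (8 + 0.5 - 9.0000) / 1.9322 = -0.2588.
Step 5: Two-sided p-value via normal approximation = 2*(1 - Phi(|z|)) = 0.795809.
Step 6: alpha = 0.05. fail to reject H0.

R = 8, z = -0.2588, p = 0.795809, fail to reject H0.


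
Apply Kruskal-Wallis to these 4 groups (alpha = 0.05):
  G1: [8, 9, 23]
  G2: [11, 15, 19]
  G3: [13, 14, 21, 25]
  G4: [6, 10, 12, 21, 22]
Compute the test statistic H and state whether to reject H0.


Step 1: Combine all N = 15 observations and assign midranks.
sorted (value, group, rank): (6,G4,1), (8,G1,2), (9,G1,3), (10,G4,4), (11,G2,5), (12,G4,6), (13,G3,7), (14,G3,8), (15,G2,9), (19,G2,10), (21,G3,11.5), (21,G4,11.5), (22,G4,13), (23,G1,14), (25,G3,15)
Step 2: Sum ranks within each group.
R_1 = 19 (n_1 = 3)
R_2 = 24 (n_2 = 3)
R_3 = 41.5 (n_3 = 4)
R_4 = 35.5 (n_4 = 5)
Step 3: H = 12/(N(N+1)) * sum(R_i^2/n_i) - 3(N+1)
     = 12/(15*16) * (19^2/3 + 24^2/3 + 41.5^2/4 + 35.5^2/5) - 3*16
     = 0.050000 * 994.946 - 48
     = 1.747292.
Step 4: Ties present; correction factor C = 1 - 6/(15^3 - 15) = 0.998214. Corrected H = 1.747292 / 0.998214 = 1.750417.
Step 5: Under H0, H ~ chi^2(3); p-value = 0.625784.
Step 6: alpha = 0.05. fail to reject H0.

H = 1.7504, df = 3, p = 0.625784, fail to reject H0.


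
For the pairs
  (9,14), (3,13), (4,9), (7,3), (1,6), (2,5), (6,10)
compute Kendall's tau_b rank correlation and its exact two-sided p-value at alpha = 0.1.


Step 1: Enumerate the 21 unordered pairs (i,j) with i<j and classify each by sign(x_j-x_i) * sign(y_j-y_i).
  (1,2):dx=-6,dy=-1->C; (1,3):dx=-5,dy=-5->C; (1,4):dx=-2,dy=-11->C; (1,5):dx=-8,dy=-8->C
  (1,6):dx=-7,dy=-9->C; (1,7):dx=-3,dy=-4->C; (2,3):dx=+1,dy=-4->D; (2,4):dx=+4,dy=-10->D
  (2,5):dx=-2,dy=-7->C; (2,6):dx=-1,dy=-8->C; (2,7):dx=+3,dy=-3->D; (3,4):dx=+3,dy=-6->D
  (3,5):dx=-3,dy=-3->C; (3,6):dx=-2,dy=-4->C; (3,7):dx=+2,dy=+1->C; (4,5):dx=-6,dy=+3->D
  (4,6):dx=-5,dy=+2->D; (4,7):dx=-1,dy=+7->D; (5,6):dx=+1,dy=-1->D; (5,7):dx=+5,dy=+4->C
  (6,7):dx=+4,dy=+5->C
Step 2: C = 13, D = 8, total pairs = 21.
Step 3: tau = (C - D)/(n(n-1)/2) = (13 - 8)/21 = 0.238095.
Step 4: Exact two-sided p-value (enumerate n! = 5040 permutations of y under H0): p = 0.561905.
Step 5: alpha = 0.1. fail to reject H0.

tau_b = 0.2381 (C=13, D=8), p = 0.561905, fail to reject H0.


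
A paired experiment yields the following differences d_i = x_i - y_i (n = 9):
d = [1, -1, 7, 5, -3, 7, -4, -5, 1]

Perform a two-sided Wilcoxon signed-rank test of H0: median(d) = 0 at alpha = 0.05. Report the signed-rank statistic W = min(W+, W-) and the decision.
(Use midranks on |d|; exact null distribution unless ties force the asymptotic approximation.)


Step 1: Drop any zero differences (none here) and take |d_i|.
|d| = [1, 1, 7, 5, 3, 7, 4, 5, 1]
Step 2: Midrank |d_i| (ties get averaged ranks).
ranks: |1|->2, |1|->2, |7|->8.5, |5|->6.5, |3|->4, |7|->8.5, |4|->5, |5|->6.5, |1|->2
Step 3: Attach original signs; sum ranks with positive sign and with negative sign.
W+ = 2 + 8.5 + 6.5 + 8.5 + 2 = 27.5
W- = 2 + 4 + 5 + 6.5 = 17.5
(Check: W+ + W- = 45 should equal n(n+1)/2 = 45.)
Step 4: Test statistic W = min(W+, W-) = 17.5.
Step 5: Ties in |d|, so use the tie-corrected normal approximation.
        E[W] = n(n+1)/4 = 9*10/4 = 22.5.
        Tie groups: |d|=1 (t=3), |d|=5 (t=2), |d|=7 (t=2); sum(t^3 - t) = 36.
        Var[W] = n(n+1)(2n+1)/24 - sum(t^3-t)/48 = 1710/24 - 36/48 = 70.5.
        z = (W - E[W]) / sqrt(Var[W]) = (17.5 - 22.5) / 8.3964 = -0.5955.
        Two-sided p = 2*Phi(z) = 0.551515.
Step 6: alpha = 0.05. fail to reject H0.

W+ = 27.5, W- = 17.5, W = min = 17.5, p = 0.551515, fail to reject H0.


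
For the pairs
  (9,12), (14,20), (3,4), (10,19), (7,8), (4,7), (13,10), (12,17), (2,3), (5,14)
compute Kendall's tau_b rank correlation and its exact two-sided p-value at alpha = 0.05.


Step 1: Enumerate the 45 unordered pairs (i,j) with i<j and classify each by sign(x_j-x_i) * sign(y_j-y_i).
  (1,2):dx=+5,dy=+8->C; (1,3):dx=-6,dy=-8->C; (1,4):dx=+1,dy=+7->C; (1,5):dx=-2,dy=-4->C
  (1,6):dx=-5,dy=-5->C; (1,7):dx=+4,dy=-2->D; (1,8):dx=+3,dy=+5->C; (1,9):dx=-7,dy=-9->C
  (1,10):dx=-4,dy=+2->D; (2,3):dx=-11,dy=-16->C; (2,4):dx=-4,dy=-1->C; (2,5):dx=-7,dy=-12->C
  (2,6):dx=-10,dy=-13->C; (2,7):dx=-1,dy=-10->C; (2,8):dx=-2,dy=-3->C; (2,9):dx=-12,dy=-17->C
  (2,10):dx=-9,dy=-6->C; (3,4):dx=+7,dy=+15->C; (3,5):dx=+4,dy=+4->C; (3,6):dx=+1,dy=+3->C
  (3,7):dx=+10,dy=+6->C; (3,8):dx=+9,dy=+13->C; (3,9):dx=-1,dy=-1->C; (3,10):dx=+2,dy=+10->C
  (4,5):dx=-3,dy=-11->C; (4,6):dx=-6,dy=-12->C; (4,7):dx=+3,dy=-9->D; (4,8):dx=+2,dy=-2->D
  (4,9):dx=-8,dy=-16->C; (4,10):dx=-5,dy=-5->C; (5,6):dx=-3,dy=-1->C; (5,7):dx=+6,dy=+2->C
  (5,8):dx=+5,dy=+9->C; (5,9):dx=-5,dy=-5->C; (5,10):dx=-2,dy=+6->D; (6,7):dx=+9,dy=+3->C
  (6,8):dx=+8,dy=+10->C; (6,9):dx=-2,dy=-4->C; (6,10):dx=+1,dy=+7->C; (7,8):dx=-1,dy=+7->D
  (7,9):dx=-11,dy=-7->C; (7,10):dx=-8,dy=+4->D; (8,9):dx=-10,dy=-14->C; (8,10):dx=-7,dy=-3->C
  (9,10):dx=+3,dy=+11->C
Step 2: C = 38, D = 7, total pairs = 45.
Step 3: tau = (C - D)/(n(n-1)/2) = (38 - 7)/45 = 0.688889.
Step 4: Exact two-sided p-value (enumerate n! = 3628800 permutations of y under H0): p = 0.004687.
Step 5: alpha = 0.05. reject H0.

tau_b = 0.6889 (C=38, D=7), p = 0.004687, reject H0.


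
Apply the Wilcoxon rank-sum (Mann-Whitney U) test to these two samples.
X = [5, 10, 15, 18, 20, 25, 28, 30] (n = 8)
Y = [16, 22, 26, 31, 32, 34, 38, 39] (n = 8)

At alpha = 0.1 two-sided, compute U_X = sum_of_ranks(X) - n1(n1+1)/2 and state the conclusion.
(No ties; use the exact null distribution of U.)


Step 1: Combine and sort all 16 observations; assign midranks.
sorted (value, group): (5,X), (10,X), (15,X), (16,Y), (18,X), (20,X), (22,Y), (25,X), (26,Y), (28,X), (30,X), (31,Y), (32,Y), (34,Y), (38,Y), (39,Y)
ranks: 5->1, 10->2, 15->3, 16->4, 18->5, 20->6, 22->7, 25->8, 26->9, 28->10, 30->11, 31->12, 32->13, 34->14, 38->15, 39->16
Step 2: Rank sum for X: R1 = 1 + 2 + 3 + 5 + 6 + 8 + 10 + 11 = 46.
Step 3: U_X = R1 - n1(n1+1)/2 = 46 - 8*9/2 = 46 - 36 = 10.
       U_Y = n1*n2 - U_X = 64 - 10 = 54.
Step 4: No ties, so the exact null distribution of U (based on enumerating the C(16,8) = 12870 equally likely rank assignments) gives the two-sided p-value.
Step 5: p-value = 0.020668; compare to alpha = 0.1. reject H0.

U_X = 10, p = 0.020668, reject H0 at alpha = 0.1.


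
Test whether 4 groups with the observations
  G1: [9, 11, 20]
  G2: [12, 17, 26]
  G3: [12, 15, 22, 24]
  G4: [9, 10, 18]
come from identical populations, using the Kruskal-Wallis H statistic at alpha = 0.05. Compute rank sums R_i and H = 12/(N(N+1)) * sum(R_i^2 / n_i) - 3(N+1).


Step 1: Combine all N = 13 observations and assign midranks.
sorted (value, group, rank): (9,G1,1.5), (9,G4,1.5), (10,G4,3), (11,G1,4), (12,G2,5.5), (12,G3,5.5), (15,G3,7), (17,G2,8), (18,G4,9), (20,G1,10), (22,G3,11), (24,G3,12), (26,G2,13)
Step 2: Sum ranks within each group.
R_1 = 15.5 (n_1 = 3)
R_2 = 26.5 (n_2 = 3)
R_3 = 35.5 (n_3 = 4)
R_4 = 13.5 (n_4 = 3)
Step 3: H = 12/(N(N+1)) * sum(R_i^2/n_i) - 3(N+1)
     = 12/(13*14) * (15.5^2/3 + 26.5^2/3 + 35.5^2/4 + 13.5^2/3) - 3*14
     = 0.065934 * 689.979 - 42
     = 3.493132.
Step 4: Ties present; correction factor C = 1 - 12/(13^3 - 13) = 0.994505. Corrected H = 3.493132 / 0.994505 = 3.512431.
Step 5: Under H0, H ~ chi^2(3); p-value = 0.319153.
Step 6: alpha = 0.05. fail to reject H0.

H = 3.5124, df = 3, p = 0.319153, fail to reject H0.


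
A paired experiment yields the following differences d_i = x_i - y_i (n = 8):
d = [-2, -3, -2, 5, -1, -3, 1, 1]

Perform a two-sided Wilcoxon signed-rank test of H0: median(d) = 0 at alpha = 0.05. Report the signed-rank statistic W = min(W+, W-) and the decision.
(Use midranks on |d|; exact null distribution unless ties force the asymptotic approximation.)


Step 1: Drop any zero differences (none here) and take |d_i|.
|d| = [2, 3, 2, 5, 1, 3, 1, 1]
Step 2: Midrank |d_i| (ties get averaged ranks).
ranks: |2|->4.5, |3|->6.5, |2|->4.5, |5|->8, |1|->2, |3|->6.5, |1|->2, |1|->2
Step 3: Attach original signs; sum ranks with positive sign and with negative sign.
W+ = 8 + 2 + 2 = 12
W- = 4.5 + 6.5 + 4.5 + 2 + 6.5 = 24
(Check: W+ + W- = 36 should equal n(n+1)/2 = 36.)
Step 4: Test statistic W = min(W+, W-) = 12.
Step 5: Ties in |d|, so use the tie-corrected normal approximation.
        E[W] = n(n+1)/4 = 8*9/4 = 18.
        Tie groups: |d|=1 (t=3), |d|=2 (t=2), |d|=3 (t=2); sum(t^3 - t) = 36.
        Var[W] = n(n+1)(2n+1)/24 - sum(t^3-t)/48 = 1224/24 - 36/48 = 50.25.
        z = (W - E[W]) / sqrt(Var[W]) = (12 - 18) / 7.0887 = -0.8464.
        Two-sided p = 2*Phi(z) = 0.397321.
Step 6: alpha = 0.05. fail to reject H0.

W+ = 12, W- = 24, W = min = 12, p = 0.397321, fail to reject H0.


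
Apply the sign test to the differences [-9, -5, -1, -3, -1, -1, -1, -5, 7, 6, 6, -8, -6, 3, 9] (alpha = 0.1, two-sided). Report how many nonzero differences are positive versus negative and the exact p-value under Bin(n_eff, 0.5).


Step 1: Discard zero differences. Original n = 15; n_eff = number of nonzero differences = 15.
Nonzero differences (with sign): -9, -5, -1, -3, -1, -1, -1, -5, +7, +6, +6, -8, -6, +3, +9
Step 2: Count signs: positive = 5, negative = 10.
Step 3: Under H0: P(positive) = 0.5, so the number of positives S ~ Bin(15, 0.5).
Step 4: Two-sided exact p-value = sum of Bin(15,0.5) probabilities at or below the observed probability = 0.301758.
Step 5: alpha = 0.1. fail to reject H0.

n_eff = 15, pos = 5, neg = 10, p = 0.301758, fail to reject H0.


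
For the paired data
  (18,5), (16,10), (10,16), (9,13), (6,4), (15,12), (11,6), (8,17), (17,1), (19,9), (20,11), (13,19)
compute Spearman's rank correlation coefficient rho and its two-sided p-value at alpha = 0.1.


Step 1: Rank x and y separately (midranks; no ties here).
rank(x): 18->10, 16->8, 10->4, 9->3, 6->1, 15->7, 11->5, 8->2, 17->9, 19->11, 20->12, 13->6
rank(y): 5->3, 10->6, 16->10, 13->9, 4->2, 12->8, 6->4, 17->11, 1->1, 9->5, 11->7, 19->12
Step 2: d_i = R_x(i) - R_y(i); compute d_i^2.
  (10-3)^2=49, (8-6)^2=4, (4-10)^2=36, (3-9)^2=36, (1-2)^2=1, (7-8)^2=1, (5-4)^2=1, (2-11)^2=81, (9-1)^2=64, (11-5)^2=36, (12-7)^2=25, (6-12)^2=36
sum(d^2) = 370.
Step 3: rho = 1 - 6*370 / (12*(12^2 - 1)) = 1 - 2220/1716 = -0.293706.
Step 4: Under H0, t = rho * sqrt((n-2)/(1-rho^2)) = -0.9716 ~ t(10).
Step 5: Two-sided p-value from the t-distribution with 10 df = 0.354148.
Step 6: alpha = 0.1. fail to reject H0.

rho = -0.2937, p = 0.354148, fail to reject H0 at alpha = 0.1.


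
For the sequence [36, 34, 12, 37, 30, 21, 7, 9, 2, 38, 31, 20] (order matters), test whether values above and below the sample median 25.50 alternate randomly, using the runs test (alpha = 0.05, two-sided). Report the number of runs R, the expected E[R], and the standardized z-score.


Step 1: Compute median = 25.50; label A = above, B = below.
Labels in order: AABAABBBBAAB  (n_A = 6, n_B = 6)
Step 2: Count runs R = 6.
Step 3: Under H0 (random ordering), E[R] = 2*n_A*n_B/(n_A+n_B) + 1 = 2*6*6/12 + 1 = 7.0000.
        Var[R] = 2*n_A*n_B*(2*n_A*n_B - n_A - n_B) / ((n_A+n_B)^2 * (n_A+n_B-1)) = 4320/1584 = 2.7273.
        SD[R] = 1.6514.
Step 4: Continuity-corrected z = (R + 0.5 - E[R]) / SD[R] = (6 + 0.5 - 7.0000) / 1.6514 = -0.3028.
Step 5: Two-sided p-value via normal approximation = 2*(1 - Phi(|z|)) = 0.762069.
Step 6: alpha = 0.05. fail to reject H0.

R = 6, z = -0.3028, p = 0.762069, fail to reject H0.


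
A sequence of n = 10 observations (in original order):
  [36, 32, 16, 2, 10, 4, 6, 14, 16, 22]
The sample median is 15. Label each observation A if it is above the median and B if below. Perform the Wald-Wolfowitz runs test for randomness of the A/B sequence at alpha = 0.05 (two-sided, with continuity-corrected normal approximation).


Step 1: Compute median = 15; label A = above, B = below.
Labels in order: AAABBBBBAA  (n_A = 5, n_B = 5)
Step 2: Count runs R = 3.
Step 3: Under H0 (random ordering), E[R] = 2*n_A*n_B/(n_A+n_B) + 1 = 2*5*5/10 + 1 = 6.0000.
        Var[R] = 2*n_A*n_B*(2*n_A*n_B - n_A - n_B) / ((n_A+n_B)^2 * (n_A+n_B-1)) = 2000/900 = 2.2222.
        SD[R] = 1.4907.
Step 4: Continuity-corrected z = (R + 0.5 - E[R]) / SD[R] = (3 + 0.5 - 6.0000) / 1.4907 = -1.6771.
Step 5: Two-sided p-value via normal approximation = 2*(1 - Phi(|z|)) = 0.093533.
Step 6: alpha = 0.05. fail to reject H0.

R = 3, z = -1.6771, p = 0.093533, fail to reject H0.


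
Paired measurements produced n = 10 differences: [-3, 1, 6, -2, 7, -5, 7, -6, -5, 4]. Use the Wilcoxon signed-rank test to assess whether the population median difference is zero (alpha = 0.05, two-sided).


Step 1: Drop any zero differences (none here) and take |d_i|.
|d| = [3, 1, 6, 2, 7, 5, 7, 6, 5, 4]
Step 2: Midrank |d_i| (ties get averaged ranks).
ranks: |3|->3, |1|->1, |6|->7.5, |2|->2, |7|->9.5, |5|->5.5, |7|->9.5, |6|->7.5, |5|->5.5, |4|->4
Step 3: Attach original signs; sum ranks with positive sign and with negative sign.
W+ = 1 + 7.5 + 9.5 + 9.5 + 4 = 31.5
W- = 3 + 2 + 5.5 + 7.5 + 5.5 = 23.5
(Check: W+ + W- = 55 should equal n(n+1)/2 = 55.)
Step 4: Test statistic W = min(W+, W-) = 23.5.
Step 5: Ties in |d|, so use the tie-corrected normal approximation.
        E[W] = n(n+1)/4 = 10*11/4 = 27.5.
        Tie groups: |d|=5 (t=2), |d|=6 (t=2), |d|=7 (t=2); sum(t^3 - t) = 18.
        Var[W] = n(n+1)(2n+1)/24 - sum(t^3-t)/48 = 2310/24 - 18/48 = 95.875.
        z = (W - E[W]) / sqrt(Var[W]) = (23.5 - 27.5) / 9.7916 = -0.4085.
        Two-sided p = 2*Phi(z) = 0.682896.
Step 6: alpha = 0.05. fail to reject H0.

W+ = 31.5, W- = 23.5, W = min = 23.5, p = 0.682896, fail to reject H0.


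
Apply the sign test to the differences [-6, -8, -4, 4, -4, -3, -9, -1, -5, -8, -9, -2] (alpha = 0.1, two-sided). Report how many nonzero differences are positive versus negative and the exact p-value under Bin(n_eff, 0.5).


Step 1: Discard zero differences. Original n = 12; n_eff = number of nonzero differences = 12.
Nonzero differences (with sign): -6, -8, -4, +4, -4, -3, -9, -1, -5, -8, -9, -2
Step 2: Count signs: positive = 1, negative = 11.
Step 3: Under H0: P(positive) = 0.5, so the number of positives S ~ Bin(12, 0.5).
Step 4: Two-sided exact p-value = sum of Bin(12,0.5) probabilities at or below the observed probability = 0.006348.
Step 5: alpha = 0.1. reject H0.

n_eff = 12, pos = 1, neg = 11, p = 0.006348, reject H0.


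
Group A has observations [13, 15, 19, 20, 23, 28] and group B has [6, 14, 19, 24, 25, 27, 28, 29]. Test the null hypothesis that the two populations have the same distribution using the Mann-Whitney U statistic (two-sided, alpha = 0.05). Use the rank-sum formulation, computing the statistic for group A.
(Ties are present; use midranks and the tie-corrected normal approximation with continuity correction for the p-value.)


Step 1: Combine and sort all 14 observations; assign midranks.
sorted (value, group): (6,Y), (13,X), (14,Y), (15,X), (19,X), (19,Y), (20,X), (23,X), (24,Y), (25,Y), (27,Y), (28,X), (28,Y), (29,Y)
ranks: 6->1, 13->2, 14->3, 15->4, 19->5.5, 19->5.5, 20->7, 23->8, 24->9, 25->10, 27->11, 28->12.5, 28->12.5, 29->14
Step 2: Rank sum for X: R1 = 2 + 4 + 5.5 + 7 + 8 + 12.5 = 39.
Step 3: U_X = R1 - n1(n1+1)/2 = 39 - 6*7/2 = 39 - 21 = 18.
       U_Y = n1*n2 - U_X = 48 - 18 = 30.
Step 4: Ties are present, so use the tie-corrected normal approximation (with continuity correction) for the p-value.
Step 5: p-value = 0.476705; compare to alpha = 0.05. fail to reject H0.

U_X = 18, p = 0.476705, fail to reject H0 at alpha = 0.05.
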